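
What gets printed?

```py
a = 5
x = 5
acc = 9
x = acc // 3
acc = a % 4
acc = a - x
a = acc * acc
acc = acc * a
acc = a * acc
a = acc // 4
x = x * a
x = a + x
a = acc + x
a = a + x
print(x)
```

32

x = 9//3 = 3
acc = 5%4 = 1
acc = 5-3 = 2
a = 2*2 = 4
acc = 2*4 = 8
acc = 4*8 = 32
a = 32//4 = 8
x = 3*8 = 24
x = 8+24 = 32
a = 32+32 = 64
a = 64+32 = 96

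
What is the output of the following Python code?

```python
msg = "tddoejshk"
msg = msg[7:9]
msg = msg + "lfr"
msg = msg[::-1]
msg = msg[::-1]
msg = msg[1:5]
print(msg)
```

klfr

slice [7:9] → 'hk'
+ 'lfr' → 'hklfr'
reverse → 'rflkh'
reverse → 'hklfr'
slice [1:5] → 'klfr'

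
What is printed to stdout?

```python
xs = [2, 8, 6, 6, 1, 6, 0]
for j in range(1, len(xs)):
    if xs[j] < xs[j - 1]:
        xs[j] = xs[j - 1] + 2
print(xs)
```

[2, 8, 10, 12, 14, 16, 18]

j=1: 8>=2, unchanged → [2, 8, 6, 6, 1, 6, 0]
j=2: 6<8, xs[2] = 8+2 = 10 → [2, 8, 10, 6, 1, 6, 0]
j=3: 6<10, xs[3] = 10+2 = 12 → [2, 8, 10, 12, 1, 6, 0]
j=4: 1<12, xs[4] = 12+2 = 14 → [2, 8, 10, 12, 14, 6, 0]
j=5: 6<14, xs[5] = 14+2 = 16 → [2, 8, 10, 12, 14, 16, 0]
j=6: 0<16, xs[6] = 16+2 = 18 → [2, 8, 10, 12, 14, 16, 18]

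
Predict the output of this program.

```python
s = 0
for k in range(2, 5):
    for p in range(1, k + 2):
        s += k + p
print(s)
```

69

k=2,p=1: s = 0+3 = 3
k=2,p=2: s = 3+4 = 7
k=2,p=3: s = 7+5 = 12
k=3,p=1: s = 12+4 = 16
k=3,p=2: s = 16+5 = 21
k=3,p=3: s = 21+6 = 27
k=3,p=4: s = 27+7 = 34
k=4,p=1: s = 34+5 = 39
k=4,p=2: s = 39+6 = 45
k=4,p=3: s = 45+7 = 52
k=4,p=4: s = 52+8 = 60
k=4,p=5: s = 60+9 = 69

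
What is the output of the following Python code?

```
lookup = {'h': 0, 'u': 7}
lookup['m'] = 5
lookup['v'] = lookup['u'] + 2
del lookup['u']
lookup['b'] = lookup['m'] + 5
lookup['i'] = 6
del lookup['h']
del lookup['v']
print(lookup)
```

lookup['m'] = 5 → {'h': 0, 'u': 7, 'm': 5}
lookup['v'] = lookup['u']+2 = 9 → {'h': 0, 'u': 7, 'm': 5, 'v': 9}
del 'u' → {'h': 0, 'm': 5, 'v': 9}
lookup['b'] = lookup['m']+5 = 10 → {'h': 0, 'm': 5, 'v': 9, 'b': 10}
lookup['i'] = 6 → {'h': 0, 'm': 5, 'v': 9, 'b': 10, 'i': 6}
del 'h' → {'m': 5, 'v': 9, 'b': 10, 'i': 6}
del 'v' → {'m': 5, 'b': 10, 'i': 6}

{'m': 5, 'b': 10, 'i': 6}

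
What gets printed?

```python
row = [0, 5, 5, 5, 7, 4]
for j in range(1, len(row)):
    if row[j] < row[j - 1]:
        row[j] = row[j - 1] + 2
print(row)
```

j=1: 5>=0, unchanged → [0, 5, 5, 5, 7, 4]
j=2: 5>=5, unchanged → [0, 5, 5, 5, 7, 4]
j=3: 5>=5, unchanged → [0, 5, 5, 5, 7, 4]
j=4: 7>=5, unchanged → [0, 5, 5, 5, 7, 4]
j=5: 4<7, row[5] = 7+2 = 9 → [0, 5, 5, 5, 7, 9]

[0, 5, 5, 5, 7, 9]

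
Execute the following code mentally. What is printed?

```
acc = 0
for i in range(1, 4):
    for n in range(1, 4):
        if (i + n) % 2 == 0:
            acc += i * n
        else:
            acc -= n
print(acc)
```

12

i=1,n=1: even sum, acc = 0+1 = 1
i=1,n=2: odd sum, acc = 1-2 = -1
i=1,n=3: even sum, acc = (-1)+3 = 2
i=2,n=1: odd sum, acc = 2-1 = 1
i=2,n=2: even sum, acc = 1+4 = 5
i=2,n=3: odd sum, acc = 5-3 = 2
i=3,n=1: even sum, acc = 2+3 = 5
i=3,n=2: odd sum, acc = 5-2 = 3
i=3,n=3: even sum, acc = 3+9 = 12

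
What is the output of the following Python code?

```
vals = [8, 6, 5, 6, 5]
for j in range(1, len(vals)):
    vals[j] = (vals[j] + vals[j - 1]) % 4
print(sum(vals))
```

j=1: vals[1] = (6+8)%4 = 2 → [8, 2, 5, 6, 5]
j=2: vals[2] = (5+2)%4 = 3 → [8, 2, 3, 6, 5]
j=3: vals[3] = (6+3)%4 = 1 → [8, 2, 3, 1, 5]
j=4: vals[4] = (5+1)%4 = 2 → [8, 2, 3, 1, 2]
sum = 16

16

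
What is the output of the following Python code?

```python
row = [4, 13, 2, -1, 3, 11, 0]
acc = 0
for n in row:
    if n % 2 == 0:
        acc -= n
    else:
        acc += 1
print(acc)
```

-2

n=4: even, acc = 0-4 = -4
n=13: not even, acc = (-4)+1 = -3
n=2: even, acc = (-3)-2 = -5
n=-1: not even, acc = (-5)+1 = -4
n=3: not even, acc = (-4)+1 = -3
n=11: not even, acc = (-3)+1 = -2
n=0: even, acc = (-2)-0 = -2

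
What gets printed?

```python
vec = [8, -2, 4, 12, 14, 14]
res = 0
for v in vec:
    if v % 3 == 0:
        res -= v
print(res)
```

-12

v=8: not %3==0
v=-2: not %3==0
v=4: not %3==0
v=12: %3==0, res = 0-12 = -12
v=14: not %3==0
v=14: not %3==0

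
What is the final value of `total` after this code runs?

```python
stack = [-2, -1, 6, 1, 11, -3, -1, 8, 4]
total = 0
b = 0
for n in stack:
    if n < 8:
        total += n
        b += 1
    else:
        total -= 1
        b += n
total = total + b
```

n=-2: <8, total = 0+(-2) = -2; b=1
n=-1: <8, total = (-2)+(-1) = -3; b=2
n=6: <8, total = (-3)+6 = 3; b=3
n=1: <8, total = 3+1 = 4; b=4
n=11: not <8, total = 4-1 = 3; b=15
n=-3: <8, total = 3+(-3) = 0; b=16
n=-1: <8, total = 0+(-1) = -1; b=17
n=8: not <8, total = (-1)-1 = -2; b=25
n=4: <8, total = (-2)+4 = 2; b=26
total+b = 2+26 = 28

28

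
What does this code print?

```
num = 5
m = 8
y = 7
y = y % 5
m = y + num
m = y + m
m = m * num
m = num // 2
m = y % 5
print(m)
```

2

y = 7%5 = 2
m = 2+5 = 7
m = 2+7 = 9
m = 9*5 = 45
m = 5//2 = 2
m = 2%5 = 2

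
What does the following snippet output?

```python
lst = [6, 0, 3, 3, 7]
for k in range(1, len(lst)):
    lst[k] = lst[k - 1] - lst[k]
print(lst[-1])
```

k=1: lst[1] = 6-0 = 6 → [6, 6, 3, 3, 7]
k=2: lst[2] = 6-3 = 3 → [6, 6, 3, 3, 7]
k=3: lst[3] = 3-3 = 0 → [6, 6, 3, 0, 7]
k=4: lst[4] = 0-7 = -7 → [6, 6, 3, 0, -7]

-7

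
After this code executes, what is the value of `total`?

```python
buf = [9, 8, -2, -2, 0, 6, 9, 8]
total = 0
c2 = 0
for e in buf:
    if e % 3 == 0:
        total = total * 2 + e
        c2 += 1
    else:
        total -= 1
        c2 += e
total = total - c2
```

52

e=9: %3==0, total = 0*2+9 = 9; c2=1
e=8: not %3==0, total = 9-1 = 8; c2=9
e=-2: not %3==0, total = 8-1 = 7; c2=7
e=-2: not %3==0, total = 7-1 = 6; c2=5
e=0: %3==0, total = 6*2+0 = 12; c2=6
e=6: %3==0, total = 12*2+6 = 30; c2=7
e=9: %3==0, total = 30*2+9 = 69; c2=8
e=8: not %3==0, total = 69-1 = 68; c2=16
total-c2 = 68-16 = 52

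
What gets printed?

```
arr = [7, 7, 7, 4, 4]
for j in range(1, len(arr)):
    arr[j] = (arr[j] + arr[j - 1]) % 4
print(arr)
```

j=1: arr[1] = (7+7)%4 = 2 → [7, 2, 7, 4, 4]
j=2: arr[2] = (7+2)%4 = 1 → [7, 2, 1, 4, 4]
j=3: arr[3] = (4+1)%4 = 1 → [7, 2, 1, 1, 4]
j=4: arr[4] = (4+1)%4 = 1 → [7, 2, 1, 1, 1]

[7, 2, 1, 1, 1]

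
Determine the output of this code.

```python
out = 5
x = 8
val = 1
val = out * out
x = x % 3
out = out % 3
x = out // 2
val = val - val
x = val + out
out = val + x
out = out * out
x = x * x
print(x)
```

4

val = 5*5 = 25
x = 8%3 = 2
out = 5%3 = 2
x = 2//2 = 1
val = 25-25 = 0
x = 0+2 = 2
out = 0+2 = 2
out = 2*2 = 4
x = 2*2 = 4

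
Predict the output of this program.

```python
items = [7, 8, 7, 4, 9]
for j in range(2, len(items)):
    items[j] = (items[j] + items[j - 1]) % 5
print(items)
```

[7, 8, 0, 4, 3]

j=2: items[2] = (7+8)%5 = 0 → [7, 8, 0, 4, 9]
j=3: items[3] = (4+0)%5 = 4 → [7, 8, 0, 4, 9]
j=4: items[4] = (9+4)%5 = 3 → [7, 8, 0, 4, 3]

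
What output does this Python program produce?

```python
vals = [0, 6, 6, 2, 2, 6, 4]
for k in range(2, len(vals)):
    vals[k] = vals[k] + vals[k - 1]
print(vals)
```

[0, 6, 12, 14, 16, 22, 26]

k=2: vals[2] = 6+6 = 12 → [0, 6, 12, 2, 2, 6, 4]
k=3: vals[3] = 2+12 = 14 → [0, 6, 12, 14, 2, 6, 4]
k=4: vals[4] = 2+14 = 16 → [0, 6, 12, 14, 16, 6, 4]
k=5: vals[5] = 6+16 = 22 → [0, 6, 12, 14, 16, 22, 4]
k=6: vals[6] = 4+22 = 26 → [0, 6, 12, 14, 16, 22, 26]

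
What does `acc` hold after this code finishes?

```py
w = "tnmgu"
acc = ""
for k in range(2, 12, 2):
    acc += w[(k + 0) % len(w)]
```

k=2: add w[2]='m' → 'm'
k=4: add w[4]='u' → 'mu'
k=6: add w[1]='n' → 'mun'
k=8: add w[3]='g' → 'mung'
k=10: add w[0]='t' → 'mungt'

'mungt'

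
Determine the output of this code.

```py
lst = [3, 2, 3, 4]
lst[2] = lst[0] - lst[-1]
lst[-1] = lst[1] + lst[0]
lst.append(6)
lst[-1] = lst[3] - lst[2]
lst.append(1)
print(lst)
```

[3, 2, -1, 5, 6, 1]

lst[2] = lst[0]-lst[-1] = 3-4 = -1 → [3, 2, -1, 4]
lst[-1] = lst[1]+lst[0] = 2+3 = 5 → [3, 2, -1, 5]
append 6 → [3, 2, -1, 5, 6]
lst[-1] = lst[3]-lst[2] = 5-(-1) = 6 → [3, 2, -1, 5, 6]
append 1 → [3, 2, -1, 5, 6, 1]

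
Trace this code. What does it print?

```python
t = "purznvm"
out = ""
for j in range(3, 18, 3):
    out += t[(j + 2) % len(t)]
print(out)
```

vunpz

j=3: add t[5]='v' → 'v'
j=6: add t[1]='u' → 'vu'
j=9: add t[4]='n' → 'vun'
j=12: add t[0]='p' → 'vunp'
j=15: add t[3]='z' → 'vunpz'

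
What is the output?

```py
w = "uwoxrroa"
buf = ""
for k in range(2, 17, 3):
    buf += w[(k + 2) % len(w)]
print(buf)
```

raoru

k=2: add w[4]='r' → 'r'
k=5: add w[7]='a' → 'ra'
k=8: add w[2]='o' → 'rao'
k=11: add w[5]='r' → 'raor'
k=14: add w[0]='u' → 'raoru'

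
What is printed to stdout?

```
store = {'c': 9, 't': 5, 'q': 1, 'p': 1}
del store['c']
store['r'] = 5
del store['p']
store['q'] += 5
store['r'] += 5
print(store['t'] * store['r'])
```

50

del 'c' → {'t': 5, 'q': 1, 'p': 1}
store['r'] = 5 → {'t': 5, 'q': 1, 'p': 1, 'r': 5}
del 'p' → {'t': 5, 'q': 1, 'r': 5}
store['q'] = 1+5 = 6 → {'t': 5, 'q': 6, 'r': 5}
store['r'] = 5+5 = 10 → {'t': 5, 'q': 6, 'r': 10}
store['t']*store['r'] = 5*10 = 50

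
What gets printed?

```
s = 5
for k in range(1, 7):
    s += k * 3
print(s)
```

k=1: s = 5+1*3 = 8
k=2: s = 8+2*3 = 14
k=3: s = 14+3*3 = 23
k=4: s = 23+4*3 = 35
k=5: s = 35+5*3 = 50
k=6: s = 50+6*3 = 68

68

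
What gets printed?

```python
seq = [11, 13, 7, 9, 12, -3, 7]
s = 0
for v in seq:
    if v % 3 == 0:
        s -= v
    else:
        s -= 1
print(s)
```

-22

v=11: not %3==0, s = 0-1 = -1
v=13: not %3==0, s = (-1)-1 = -2
v=7: not %3==0, s = (-2)-1 = -3
v=9: %3==0, s = (-3)-9 = -12
v=12: %3==0, s = (-12)-12 = -24
v=-3: %3==0, s = (-24)-(-3) = -21
v=7: not %3==0, s = (-21)-1 = -22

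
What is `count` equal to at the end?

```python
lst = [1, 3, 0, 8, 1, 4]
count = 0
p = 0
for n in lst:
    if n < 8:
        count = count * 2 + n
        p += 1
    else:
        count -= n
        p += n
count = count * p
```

n=1: <8, count = 0*2+1 = 1; p=1
n=3: <8, count = 1*2+3 = 5; p=2
n=0: <8, count = 5*2+0 = 10; p=3
n=8: not <8, count = 10-8 = 2; p=11
n=1: <8, count = 2*2+1 = 5; p=12
n=4: <8, count = 5*2+4 = 14; p=13
count*p = 14*13 = 182

182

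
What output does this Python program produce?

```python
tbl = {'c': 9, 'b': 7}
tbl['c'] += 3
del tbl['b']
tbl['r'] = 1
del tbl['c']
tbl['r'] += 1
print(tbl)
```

tbl['c'] = 9+3 = 12 → {'c': 12, 'b': 7}
del 'b' → {'c': 12}
tbl['r'] = 1 → {'c': 12, 'r': 1}
del 'c' → {'r': 1}
tbl['r'] = 1+1 = 2 → {'r': 2}

{'r': 2}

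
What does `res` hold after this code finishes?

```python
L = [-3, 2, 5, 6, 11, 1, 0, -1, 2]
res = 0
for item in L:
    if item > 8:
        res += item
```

item=-3: not >8
item=2: not >8
item=5: not >8
item=6: not >8
item=11: >8, res = 0+11 = 11
item=1: not >8
item=0: not >8
item=-1: not >8
item=2: not >8

11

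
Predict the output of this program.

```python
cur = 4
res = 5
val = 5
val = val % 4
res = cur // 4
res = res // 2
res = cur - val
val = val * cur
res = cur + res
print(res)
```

7

val = 5%4 = 1
res = 4//4 = 1
res = 1//2 = 0
res = 4-1 = 3
val = 1*4 = 4
res = 4+3 = 7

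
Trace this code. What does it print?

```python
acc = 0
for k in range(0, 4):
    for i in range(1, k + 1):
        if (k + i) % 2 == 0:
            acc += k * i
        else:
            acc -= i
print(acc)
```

k=1,i=1: even sum, acc = 0+1 = 1
k=2,i=1: odd sum, acc = 1-1 = 0
k=2,i=2: even sum, acc = 0+4 = 4
k=3,i=1: even sum, acc = 4+3 = 7
k=3,i=2: odd sum, acc = 7-2 = 5
k=3,i=3: even sum, acc = 5+9 = 14

14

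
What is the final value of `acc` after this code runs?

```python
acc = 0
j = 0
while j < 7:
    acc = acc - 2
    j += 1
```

j=0: acc = 0-2 = -2
j=1: acc = (-2)-2 = -4
j=2: acc = (-4)-2 = -6
j=3: acc = (-6)-2 = -8
j=4: acc = (-8)-2 = -10
j=5: acc = (-10)-2 = -12
j=6: acc = (-12)-2 = -14

-14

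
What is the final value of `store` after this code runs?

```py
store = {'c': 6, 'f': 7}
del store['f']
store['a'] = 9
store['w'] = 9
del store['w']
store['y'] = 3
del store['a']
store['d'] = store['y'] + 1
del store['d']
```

del 'f' → {'c': 6}
store['a'] = 9 → {'c': 6, 'a': 9}
store['w'] = 9 → {'c': 6, 'a': 9, 'w': 9}
del 'w' → {'c': 6, 'a': 9}
store['y'] = 3 → {'c': 6, 'a': 9, 'y': 3}
del 'a' → {'c': 6, 'y': 3}
store['d'] = store['y']+1 = 4 → {'c': 6, 'y': 3, 'd': 4}
del 'd' → {'c': 6, 'y': 3}

{'c': 6, 'y': 3}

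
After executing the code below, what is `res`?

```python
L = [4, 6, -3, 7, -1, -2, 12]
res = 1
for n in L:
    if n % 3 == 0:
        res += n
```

n=4: not %3==0
n=6: %3==0, res = 1+6 = 7
n=-3: %3==0, res = 7+(-3) = 4
n=7: not %3==0
n=-1: not %3==0
n=-2: not %3==0
n=12: %3==0, res = 4+12 = 16

16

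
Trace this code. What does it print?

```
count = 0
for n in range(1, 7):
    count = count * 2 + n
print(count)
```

120

n=1: count = 0*2+1 = 1
n=2: count = 1*2+2 = 4
n=3: count = 4*2+3 = 11
n=4: count = 11*2+4 = 26
n=5: count = 26*2+5 = 57
n=6: count = 57*2+6 = 120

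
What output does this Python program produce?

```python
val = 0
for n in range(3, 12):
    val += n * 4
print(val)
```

252

n=3: val = 0+3*4 = 12
n=4: val = 12+4*4 = 28
n=5: val = 28+5*4 = 48
n=6: val = 48+6*4 = 72
n=7: val = 72+7*4 = 100
n=8: val = 100+8*4 = 132
n=9: val = 132+9*4 = 168
n=10: val = 168+10*4 = 208
n=11: val = 208+11*4 = 252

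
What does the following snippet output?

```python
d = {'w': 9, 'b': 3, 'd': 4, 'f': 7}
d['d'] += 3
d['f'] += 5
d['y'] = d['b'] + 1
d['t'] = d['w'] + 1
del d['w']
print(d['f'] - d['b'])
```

d['d'] = 4+3 = 7 → {'w': 9, 'b': 3, 'd': 7, 'f': 7}
d['f'] = 7+5 = 12 → {'w': 9, 'b': 3, 'd': 7, 'f': 12}
d['y'] = d['b']+1 = 4 → {'w': 9, 'b': 3, 'd': 7, 'f': 12, 'y': 4}
d['t'] = d['w']+1 = 10 → {'w': 9, 'b': 3, 'd': 7, 'f': 12, 'y': 4, 't': 10}
del 'w' → {'b': 3, 'd': 7, 'f': 12, 'y': 4, 't': 10}
d['f']-d['b'] = 12-3 = 9

9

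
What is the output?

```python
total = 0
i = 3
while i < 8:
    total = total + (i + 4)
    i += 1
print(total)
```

45

i=3: total = 0+7 = 7
i=4: total = 7+8 = 15
i=5: total = 15+9 = 24
i=6: total = 24+10 = 34
i=7: total = 34+11 = 45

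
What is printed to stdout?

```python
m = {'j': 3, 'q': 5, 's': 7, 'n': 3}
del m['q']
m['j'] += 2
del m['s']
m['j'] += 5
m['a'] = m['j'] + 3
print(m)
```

del 'q' → {'j': 3, 's': 7, 'n': 3}
m['j'] = 3+2 = 5 → {'j': 5, 's': 7, 'n': 3}
del 's' → {'j': 5, 'n': 3}
m['j'] = 5+5 = 10 → {'j': 10, 'n': 3}
m['a'] = m['j']+3 = 13 → {'j': 10, 'n': 3, 'a': 13}

{'j': 10, 'n': 3, 'a': 13}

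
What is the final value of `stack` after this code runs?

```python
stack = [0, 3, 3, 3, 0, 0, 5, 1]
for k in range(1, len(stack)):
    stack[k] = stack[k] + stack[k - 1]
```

k=1: stack[1] = 3+0 = 3 → [0, 3, 3, 3, 0, 0, 5, 1]
k=2: stack[2] = 3+3 = 6 → [0, 3, 6, 3, 0, 0, 5, 1]
k=3: stack[3] = 3+6 = 9 → [0, 3, 6, 9, 0, 0, 5, 1]
k=4: stack[4] = 0+9 = 9 → [0, 3, 6, 9, 9, 0, 5, 1]
k=5: stack[5] = 0+9 = 9 → [0, 3, 6, 9, 9, 9, 5, 1]
k=6: stack[6] = 5+9 = 14 → [0, 3, 6, 9, 9, 9, 14, 1]
k=7: stack[7] = 1+14 = 15 → [0, 3, 6, 9, 9, 9, 14, 15]

[0, 3, 6, 9, 9, 9, 14, 15]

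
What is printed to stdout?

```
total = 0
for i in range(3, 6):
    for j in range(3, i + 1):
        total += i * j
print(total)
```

i=3,j=3: total = 0+9 = 9
i=4,j=3: total = 9+12 = 21
i=4,j=4: total = 21+16 = 37
i=5,j=3: total = 37+15 = 52
i=5,j=4: total = 52+20 = 72
i=5,j=5: total = 72+25 = 97

97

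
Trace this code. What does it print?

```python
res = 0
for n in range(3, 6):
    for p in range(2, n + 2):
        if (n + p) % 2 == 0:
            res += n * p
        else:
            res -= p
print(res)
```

n=3,p=2: odd sum, res = 0-2 = -2
n=3,p=3: even sum, res = (-2)+9 = 7
n=3,p=4: odd sum, res = 7-4 = 3
n=4,p=2: even sum, res = 3+8 = 11
n=4,p=3: odd sum, res = 11-3 = 8
n=4,p=4: even sum, res = 8+16 = 24
n=4,p=5: odd sum, res = 24-5 = 19
n=5,p=2: odd sum, res = 19-2 = 17
n=5,p=3: even sum, res = 17+15 = 32
n=5,p=4: odd sum, res = 32-4 = 28
n=5,p=5: even sum, res = 28+25 = 53
n=5,p=6: odd sum, res = 53-6 = 47

47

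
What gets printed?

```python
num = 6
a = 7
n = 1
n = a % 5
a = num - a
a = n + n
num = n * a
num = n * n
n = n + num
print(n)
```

n = 7%5 = 2
a = 6-7 = -1
a = 2+2 = 4
num = 2*4 = 8
num = 2*2 = 4
n = 2+4 = 6

6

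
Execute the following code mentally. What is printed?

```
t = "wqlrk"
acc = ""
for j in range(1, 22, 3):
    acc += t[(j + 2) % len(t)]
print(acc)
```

j=1: add t[3]='r' → 'r'
j=4: add t[1]='q' → 'rq'
j=7: add t[4]='k' → 'rqk'
j=10: add t[2]='l' → 'rqkl'
j=13: add t[0]='w' → 'rqklw'
j=16: add t[3]='r' → 'rqklwr'
j=19: add t[1]='q' → 'rqklwrq'

rqklwrq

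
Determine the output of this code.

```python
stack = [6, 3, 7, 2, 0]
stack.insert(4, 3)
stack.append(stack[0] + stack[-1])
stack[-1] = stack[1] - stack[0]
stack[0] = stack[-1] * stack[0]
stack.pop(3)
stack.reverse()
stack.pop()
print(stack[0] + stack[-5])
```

insert 3 at 4 → [6, 3, 7, 2, 3, 0]
append stack[0]+stack[-1] = 6+0 = 6 → [6, 3, 7, 2, 3, 0, 6]
stack[-1] = stack[1]-stack[0] = 3-6 = -3 → [6, 3, 7, 2, 3, 0, -3]
stack[0] = stack[-1]*stack[0] = (-3)*6 = -18 → [-18, 3, 7, 2, 3, 0, -3]
pop(3) removes 2 → [-18, 3, 7, 3, 0, -3]
reverse → [-3, 0, 3, 7, 3, -18]
pop() removes -18 → [-3, 0, 3, 7, 3]
stack[0]+stack[-5] = (-3)+(-3) = -6

-6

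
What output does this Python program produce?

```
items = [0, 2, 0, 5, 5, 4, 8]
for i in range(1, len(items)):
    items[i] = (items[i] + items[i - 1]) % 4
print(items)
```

i=1: items[1] = (2+0)%4 = 2 → [0, 2, 0, 5, 5, 4, 8]
i=2: items[2] = (0+2)%4 = 2 → [0, 2, 2, 5, 5, 4, 8]
i=3: items[3] = (5+2)%4 = 3 → [0, 2, 2, 3, 5, 4, 8]
i=4: items[4] = (5+3)%4 = 0 → [0, 2, 2, 3, 0, 4, 8]
i=5: items[5] = (4+0)%4 = 0 → [0, 2, 2, 3, 0, 0, 8]
i=6: items[6] = (8+0)%4 = 0 → [0, 2, 2, 3, 0, 0, 0]

[0, 2, 2, 3, 0, 0, 0]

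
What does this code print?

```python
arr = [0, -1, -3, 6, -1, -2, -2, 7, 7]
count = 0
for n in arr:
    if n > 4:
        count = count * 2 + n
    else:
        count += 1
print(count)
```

n=0: not >4, count = 0+1 = 1
n=-1: not >4, count = 1+1 = 2
n=-3: not >4, count = 2+1 = 3
n=6: >4, count = 3*2+6 = 12
n=-1: not >4, count = 12+1 = 13
n=-2: not >4, count = 13+1 = 14
n=-2: not >4, count = 14+1 = 15
n=7: >4, count = 15*2+7 = 37
n=7: >4, count = 37*2+7 = 81

81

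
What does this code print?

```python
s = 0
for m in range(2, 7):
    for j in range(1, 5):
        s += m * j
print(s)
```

m=2,j=1: s = 0+2 = 2
m=2,j=2: s = 2+4 = 6
m=2,j=3: s = 6+6 = 12
m=2,j=4: s = 12+8 = 20
m=3,j=1: s = 20+3 = 23
m=3,j=2: s = 23+6 = 29
m=3,j=3: s = 29+9 = 38
m=3,j=4: s = 38+12 = 50
m=4,j=1: s = 50+4 = 54
m=4,j=2: s = 54+8 = 62
m=4,j=3: s = 62+12 = 74
m=4,j=4: s = 74+16 = 90
m=5,j=1: s = 90+5 = 95
m=5,j=2: s = 95+10 = 105
m=5,j=3: s = 105+15 = 120
m=5,j=4: s = 120+20 = 140
m=6,j=1: s = 140+6 = 146
m=6,j=2: s = 146+12 = 158
m=6,j=3: s = 158+18 = 176
m=6,j=4: s = 176+24 = 200

200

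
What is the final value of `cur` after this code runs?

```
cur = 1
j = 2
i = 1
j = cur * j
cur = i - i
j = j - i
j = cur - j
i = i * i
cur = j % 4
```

j = 1*2 = 2
cur = 1-1 = 0
j = 2-1 = 1
j = 0-1 = -1
i = 1*1 = 1
cur = (-1)%4 = 3

3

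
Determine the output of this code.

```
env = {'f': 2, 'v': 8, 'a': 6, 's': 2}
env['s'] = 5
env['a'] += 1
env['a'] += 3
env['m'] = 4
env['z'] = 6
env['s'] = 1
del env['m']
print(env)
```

env['s'] = 5 → {'f': 2, 'v': 8, 'a': 6, 's': 5}
env['a'] = 6+1 = 7 → {'f': 2, 'v': 8, 'a': 7, 's': 5}
env['a'] = 7+3 = 10 → {'f': 2, 'v': 8, 'a': 10, 's': 5}
env['m'] = 4 → {'f': 2, 'v': 8, 'a': 10, 's': 5, 'm': 4}
env['z'] = 6 → {'f': 2, 'v': 8, 'a': 10, 's': 5, 'm': 4, 'z': 6}
env['s'] = 1 → {'f': 2, 'v': 8, 'a': 10, 's': 1, 'm': 4, 'z': 6}
del 'm' → {'f': 2, 'v': 8, 'a': 10, 's': 1, 'z': 6}

{'f': 2, 'v': 8, 'a': 10, 's': 1, 'z': 6}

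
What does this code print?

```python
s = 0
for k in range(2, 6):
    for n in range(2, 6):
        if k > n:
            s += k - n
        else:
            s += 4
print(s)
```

50

k=2,n=2: not 2>2, s = 0+4 = 4
k=2,n=3: not 2>3, s = 4+4 = 8
k=2,n=4: not 2>4, s = 8+4 = 12
k=2,n=5: not 2>5, s = 12+4 = 16
k=3,n=2: 3>2, s = 16+1 = 17
k=3,n=3: not 3>3, s = 17+4 = 21
k=3,n=4: not 3>4, s = 21+4 = 25
k=3,n=5: not 3>5, s = 25+4 = 29
k=4,n=2: 4>2, s = 29+2 = 31
k=4,n=3: 4>3, s = 31+1 = 32
k=4,n=4: not 4>4, s = 32+4 = 36
k=4,n=5: not 4>5, s = 36+4 = 40
k=5,n=2: 5>2, s = 40+3 = 43
k=5,n=3: 5>3, s = 43+2 = 45
k=5,n=4: 5>4, s = 45+1 = 46
k=5,n=5: not 5>5, s = 46+4 = 50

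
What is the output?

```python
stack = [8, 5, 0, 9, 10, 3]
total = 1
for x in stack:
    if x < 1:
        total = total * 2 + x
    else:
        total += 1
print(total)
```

x=8: not <1, total = 1+1 = 2
x=5: not <1, total = 2+1 = 3
x=0: <1, total = 3*2+0 = 6
x=9: not <1, total = 6+1 = 7
x=10: not <1, total = 7+1 = 8
x=3: not <1, total = 8+1 = 9

9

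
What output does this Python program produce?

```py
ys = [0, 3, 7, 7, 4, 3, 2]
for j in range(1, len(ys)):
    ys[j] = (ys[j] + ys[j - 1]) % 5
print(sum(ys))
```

j=1: ys[1] = (3+0)%5 = 3 → [0, 3, 7, 7, 4, 3, 2]
j=2: ys[2] = (7+3)%5 = 0 → [0, 3, 0, 7, 4, 3, 2]
j=3: ys[3] = (7+0)%5 = 2 → [0, 3, 0, 2, 4, 3, 2]
j=4: ys[4] = (4+2)%5 = 1 → [0, 3, 0, 2, 1, 3, 2]
j=5: ys[5] = (3+1)%5 = 4 → [0, 3, 0, 2, 1, 4, 2]
j=6: ys[6] = (2+4)%5 = 1 → [0, 3, 0, 2, 1, 4, 1]
sum = 11

11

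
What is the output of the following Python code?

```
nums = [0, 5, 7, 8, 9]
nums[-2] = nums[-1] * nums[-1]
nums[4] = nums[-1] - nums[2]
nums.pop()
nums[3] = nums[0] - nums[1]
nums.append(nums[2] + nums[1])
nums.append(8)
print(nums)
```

[0, 5, 7, -5, 12, 8]

nums[-2] = nums[-1]*nums[-1] = 9*9 = 81 → [0, 5, 7, 81, 9]
nums[4] = nums[-1]-nums[2] = 9-7 = 2 → [0, 5, 7, 81, 2]
pop() removes 2 → [0, 5, 7, 81]
nums[3] = nums[0]-nums[1] = 0-5 = -5 → [0, 5, 7, -5]
append nums[2]+nums[1] = 7+5 = 12 → [0, 5, 7, -5, 12]
append 8 → [0, 5, 7, -5, 12, 8]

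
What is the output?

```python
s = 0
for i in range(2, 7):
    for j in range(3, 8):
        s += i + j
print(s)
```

i=2,j=3: s = 0+5 = 5
i=2,j=4: s = 5+6 = 11
i=2,j=5: s = 11+7 = 18
i=2,j=6: s = 18+8 = 26
i=2,j=7: s = 26+9 = 35
i=3,j=3: s = 35+6 = 41
i=3,j=4: s = 41+7 = 48
i=3,j=5: s = 48+8 = 56
i=3,j=6: s = 56+9 = 65
i=3,j=7: s = 65+10 = 75
i=4,j=3: s = 75+7 = 82
i=4,j=4: s = 82+8 = 90
i=4,j=5: s = 90+9 = 99
i=4,j=6: s = 99+10 = 109
i=4,j=7: s = 109+11 = 120
i=5,j=3: s = 120+8 = 128
i=5,j=4: s = 128+9 = 137
i=5,j=5: s = 137+10 = 147
i=5,j=6: s = 147+11 = 158
i=5,j=7: s = 158+12 = 170
i=6,j=3: s = 170+9 = 179
i=6,j=4: s = 179+10 = 189
i=6,j=5: s = 189+11 = 200
i=6,j=6: s = 200+12 = 212
i=6,j=7: s = 212+13 = 225

225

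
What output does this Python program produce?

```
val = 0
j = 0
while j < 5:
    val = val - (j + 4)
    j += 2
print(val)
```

-18

j=0: val = 0-4 = -4
j=2: val = (-4)-6 = -10
j=4: val = (-10)-8 = -18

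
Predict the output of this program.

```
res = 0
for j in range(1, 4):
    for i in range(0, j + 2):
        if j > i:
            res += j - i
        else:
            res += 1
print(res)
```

16

j=1,i=0: 1>0, res = 0+1 = 1
j=1,i=1: not 1>1, res = 1+1 = 2
j=1,i=2: not 1>2, res = 2+1 = 3
j=2,i=0: 2>0, res = 3+2 = 5
j=2,i=1: 2>1, res = 5+1 = 6
j=2,i=2: not 2>2, res = 6+1 = 7
j=2,i=3: not 2>3, res = 7+1 = 8
j=3,i=0: 3>0, res = 8+3 = 11
j=3,i=1: 3>1, res = 11+2 = 13
j=3,i=2: 3>2, res = 13+1 = 14
j=3,i=3: not 3>3, res = 14+1 = 15
j=3,i=4: not 3>4, res = 15+1 = 16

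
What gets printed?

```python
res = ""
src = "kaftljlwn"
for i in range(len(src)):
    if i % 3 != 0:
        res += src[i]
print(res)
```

afljwn

i=0: skip
i=1: add 'a' → 'a'
i=2: add 'f' → 'af'
i=3: skip
i=4: add 'l' → 'afl'
i=5: add 'j' → 'aflj'
i=6: skip
i=7: add 'w' → 'afljw'
i=8: add 'n' → 'afljwn'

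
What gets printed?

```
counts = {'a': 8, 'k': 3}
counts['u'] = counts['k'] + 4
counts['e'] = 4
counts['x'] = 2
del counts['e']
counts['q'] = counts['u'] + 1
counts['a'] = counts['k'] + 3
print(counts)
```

counts['u'] = counts['k']+4 = 7 → {'a': 8, 'k': 3, 'u': 7}
counts['e'] = 4 → {'a': 8, 'k': 3, 'u': 7, 'e': 4}
counts['x'] = 2 → {'a': 8, 'k': 3, 'u': 7, 'e': 4, 'x': 2}
del 'e' → {'a': 8, 'k': 3, 'u': 7, 'x': 2}
counts['q'] = counts['u']+1 = 8 → {'a': 8, 'k': 3, 'u': 7, 'x': 2, 'q': 8}
counts['a'] = counts['k']+3 = 6 → {'a': 6, 'k': 3, 'u': 7, 'x': 2, 'q': 8}

{'a': 6, 'k': 3, 'u': 7, 'x': 2, 'q': 8}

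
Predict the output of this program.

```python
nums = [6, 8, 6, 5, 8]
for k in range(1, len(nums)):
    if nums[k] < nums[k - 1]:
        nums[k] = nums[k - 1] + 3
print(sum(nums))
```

56

k=1: 8>=6, unchanged → [6, 8, 6, 5, 8]
k=2: 6<8, nums[2] = 8+3 = 11 → [6, 8, 11, 5, 8]
k=3: 5<11, nums[3] = 11+3 = 14 → [6, 8, 11, 14, 8]
k=4: 8<14, nums[4] = 14+3 = 17 → [6, 8, 11, 14, 17]
sum = 56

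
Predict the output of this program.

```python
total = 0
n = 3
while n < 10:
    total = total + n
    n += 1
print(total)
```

42

n=3: total = 0+3 = 3
n=4: total = 3+4 = 7
n=5: total = 7+5 = 12
n=6: total = 12+6 = 18
n=7: total = 18+7 = 25
n=8: total = 25+8 = 33
n=9: total = 33+9 = 42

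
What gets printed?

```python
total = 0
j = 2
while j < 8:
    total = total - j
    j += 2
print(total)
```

-12

j=2: total = 0-2 = -2
j=4: total = (-2)-4 = -6
j=6: total = (-6)-6 = -12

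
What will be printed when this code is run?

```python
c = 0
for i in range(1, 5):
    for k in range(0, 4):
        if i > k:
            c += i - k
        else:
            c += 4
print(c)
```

i=1,k=0: 1>0, c = 0+1 = 1
i=1,k=1: not 1>1, c = 1+4 = 5
i=1,k=2: not 1>2, c = 5+4 = 9
i=1,k=3: not 1>3, c = 9+4 = 13
i=2,k=0: 2>0, c = 13+2 = 15
i=2,k=1: 2>1, c = 15+1 = 16
i=2,k=2: not 2>2, c = 16+4 = 20
i=2,k=3: not 2>3, c = 20+4 = 24
i=3,k=0: 3>0, c = 24+3 = 27
i=3,k=1: 3>1, c = 27+2 = 29
i=3,k=2: 3>2, c = 29+1 = 30
i=3,k=3: not 3>3, c = 30+4 = 34
i=4,k=0: 4>0, c = 34+4 = 38
i=4,k=1: 4>1, c = 38+3 = 41
i=4,k=2: 4>2, c = 41+2 = 43
i=4,k=3: 4>3, c = 43+1 = 44

44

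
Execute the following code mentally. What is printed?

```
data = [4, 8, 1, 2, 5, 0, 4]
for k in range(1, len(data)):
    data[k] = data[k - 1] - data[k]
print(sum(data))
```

-52

k=1: data[1] = 4-8 = -4 → [4, -4, 1, 2, 5, 0, 4]
k=2: data[2] = (-4)-1 = -5 → [4, -4, -5, 2, 5, 0, 4]
k=3: data[3] = (-5)-2 = -7 → [4, -4, -5, -7, 5, 0, 4]
k=4: data[4] = (-7)-5 = -12 → [4, -4, -5, -7, -12, 0, 4]
k=5: data[5] = (-12)-0 = -12 → [4, -4, -5, -7, -12, -12, 4]
k=6: data[6] = (-12)-4 = -16 → [4, -4, -5, -7, -12, -12, -16]
sum = -52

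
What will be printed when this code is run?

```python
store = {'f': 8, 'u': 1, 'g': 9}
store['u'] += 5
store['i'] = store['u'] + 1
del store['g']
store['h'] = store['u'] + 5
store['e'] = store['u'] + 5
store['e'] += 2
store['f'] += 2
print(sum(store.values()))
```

47

store['u'] = 1+5 = 6 → {'f': 8, 'u': 6, 'g': 9}
store['i'] = store['u']+1 = 7 → {'f': 8, 'u': 6, 'g': 9, 'i': 7}
del 'g' → {'f': 8, 'u': 6, 'i': 7}
store['h'] = store['u']+5 = 11 → {'f': 8, 'u': 6, 'i': 7, 'h': 11}
store['e'] = store['u']+5 = 11 → {'f': 8, 'u': 6, 'i': 7, 'h': 11, 'e': 11}
store['e'] = 11+2 = 13 → {'f': 8, 'u': 6, 'i': 7, 'h': 11, 'e': 13}
store['f'] = 8+2 = 10 → {'f': 10, 'u': 6, 'i': 7, 'h': 11, 'e': 13}
sum of values = 47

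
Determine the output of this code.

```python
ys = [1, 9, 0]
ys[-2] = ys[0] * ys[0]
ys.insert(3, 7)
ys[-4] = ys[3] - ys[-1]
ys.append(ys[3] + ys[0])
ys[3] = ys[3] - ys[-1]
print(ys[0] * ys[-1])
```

ys[-2] = ys[0]*ys[0] = 1*1 = 1 → [1, 1, 0]
insert 7 at 3 → [1, 1, 0, 7]
ys[-4] = ys[3]-ys[-1] = 7-7 = 0 → [0, 1, 0, 7]
append ys[3]+ys[0] = 7+0 = 7 → [0, 1, 0, 7, 7]
ys[3] = ys[3]-ys[-1] = 7-7 = 0 → [0, 1, 0, 0, 7]
ys[0]*ys[-1] = 0*7 = 0

0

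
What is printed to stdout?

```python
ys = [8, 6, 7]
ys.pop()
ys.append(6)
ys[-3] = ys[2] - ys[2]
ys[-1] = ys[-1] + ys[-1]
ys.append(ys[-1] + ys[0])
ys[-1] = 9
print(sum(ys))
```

pop() removes 7 → [8, 6]
append 6 → [8, 6, 6]
ys[-3] = ys[2]-ys[2] = 6-6 = 0 → [0, 6, 6]
ys[-1] = ys[-1]+ys[-1] = 6+6 = 12 → [0, 6, 12]
append ys[-1]+ys[0] = 12+0 = 12 → [0, 6, 12, 12]
ys[-1] = 9 → [0, 6, 12, 9]
sum = 27

27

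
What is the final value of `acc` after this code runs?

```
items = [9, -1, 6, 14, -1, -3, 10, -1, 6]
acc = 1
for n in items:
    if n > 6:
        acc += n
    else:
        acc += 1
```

n=9: >6, acc = 1+9 = 10
n=-1: not >6, acc = 10+1 = 11
n=6: not >6, acc = 11+1 = 12
n=14: >6, acc = 12+14 = 26
n=-1: not >6, acc = 26+1 = 27
n=-3: not >6, acc = 27+1 = 28
n=10: >6, acc = 28+10 = 38
n=-1: not >6, acc = 38+1 = 39
n=6: not >6, acc = 39+1 = 40

40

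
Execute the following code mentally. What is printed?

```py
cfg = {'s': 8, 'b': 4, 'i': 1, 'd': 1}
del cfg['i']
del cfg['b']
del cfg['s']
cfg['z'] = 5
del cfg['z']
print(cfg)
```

del 'i' → {'s': 8, 'b': 4, 'd': 1}
del 'b' → {'s': 8, 'd': 1}
del 's' → {'d': 1}
cfg['z'] = 5 → {'d': 1, 'z': 5}
del 'z' → {'d': 1}

{'d': 1}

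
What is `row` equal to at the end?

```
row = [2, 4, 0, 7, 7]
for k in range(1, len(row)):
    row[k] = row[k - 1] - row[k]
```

k=1: row[1] = 2-4 = -2 → [2, -2, 0, 7, 7]
k=2: row[2] = (-2)-0 = -2 → [2, -2, -2, 7, 7]
k=3: row[3] = (-2)-7 = -9 → [2, -2, -2, -9, 7]
k=4: row[4] = (-9)-7 = -16 → [2, -2, -2, -9, -16]

[2, -2, -2, -9, -16]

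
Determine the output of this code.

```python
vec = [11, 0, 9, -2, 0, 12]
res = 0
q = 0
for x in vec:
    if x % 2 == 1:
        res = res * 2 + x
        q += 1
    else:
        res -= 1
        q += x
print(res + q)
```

x=11: odd, res = 0*2+11 = 11; q=1
x=0: not odd, res = 11-1 = 10; q=1
x=9: odd, res = 10*2+9 = 29; q=2
x=-2: not odd, res = 29-1 = 28; q=0
x=0: not odd, res = 28-1 = 27; q=0
x=12: not odd, res = 27-1 = 26; q=12
res+q = 26+12 = 38

38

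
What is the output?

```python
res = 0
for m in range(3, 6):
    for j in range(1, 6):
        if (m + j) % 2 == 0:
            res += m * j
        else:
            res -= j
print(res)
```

m=3,j=1: even sum, res = 0+3 = 3
m=3,j=2: odd sum, res = 3-2 = 1
m=3,j=3: even sum, res = 1+9 = 10
m=3,j=4: odd sum, res = 10-4 = 6
m=3,j=5: even sum, res = 6+15 = 21
m=4,j=1: odd sum, res = 21-1 = 20
m=4,j=2: even sum, res = 20+8 = 28
m=4,j=3: odd sum, res = 28-3 = 25
m=4,j=4: even sum, res = 25+16 = 41
m=4,j=5: odd sum, res = 41-5 = 36
m=5,j=1: even sum, res = 36+5 = 41
m=5,j=2: odd sum, res = 41-2 = 39
m=5,j=3: even sum, res = 39+15 = 54
m=5,j=4: odd sum, res = 54-4 = 50
m=5,j=5: even sum, res = 50+25 = 75

75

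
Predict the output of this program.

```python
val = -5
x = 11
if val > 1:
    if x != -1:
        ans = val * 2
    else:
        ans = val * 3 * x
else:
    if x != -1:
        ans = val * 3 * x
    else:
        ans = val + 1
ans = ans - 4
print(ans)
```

val=-5, x=11
val > 1 is False; x != -1 is True
→ ans = val * 3 * x = -165
ans = (-165)-4 = -169

-169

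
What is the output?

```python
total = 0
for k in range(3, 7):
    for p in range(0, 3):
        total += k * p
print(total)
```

k=3,p=0: total = 0+0 = 0
k=3,p=1: total = 0+3 = 3
k=3,p=2: total = 3+6 = 9
k=4,p=0: total = 9+0 = 9
k=4,p=1: total = 9+4 = 13
k=4,p=2: total = 13+8 = 21
k=5,p=0: total = 21+0 = 21
k=5,p=1: total = 21+5 = 26
k=5,p=2: total = 26+10 = 36
k=6,p=0: total = 36+0 = 36
k=6,p=1: total = 36+6 = 42
k=6,p=2: total = 42+12 = 54

54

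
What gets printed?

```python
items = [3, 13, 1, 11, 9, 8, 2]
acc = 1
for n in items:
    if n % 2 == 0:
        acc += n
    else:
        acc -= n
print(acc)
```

-26

n=3: not even, acc = 1-3 = -2
n=13: not even, acc = (-2)-13 = -15
n=1: not even, acc = (-15)-1 = -16
n=11: not even, acc = (-16)-11 = -27
n=9: not even, acc = (-27)-9 = -36
n=8: even, acc = (-36)+8 = -28
n=2: even, acc = (-28)+2 = -26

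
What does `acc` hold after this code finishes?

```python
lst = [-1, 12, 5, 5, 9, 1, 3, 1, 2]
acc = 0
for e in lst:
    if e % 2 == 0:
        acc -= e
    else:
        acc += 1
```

-7

e=-1: not even, acc = 0+1 = 1
e=12: even, acc = 1-12 = -11
e=5: not even, acc = (-11)+1 = -10
e=5: not even, acc = (-10)+1 = -9
e=9: not even, acc = (-9)+1 = -8
e=1: not even, acc = (-8)+1 = -7
e=3: not even, acc = (-7)+1 = -6
e=1: not even, acc = (-6)+1 = -5
e=2: even, acc = (-5)-2 = -7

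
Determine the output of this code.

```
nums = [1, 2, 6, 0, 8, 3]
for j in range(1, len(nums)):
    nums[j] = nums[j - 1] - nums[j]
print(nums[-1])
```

-18

j=1: nums[1] = 1-2 = -1 → [1, -1, 6, 0, 8, 3]
j=2: nums[2] = (-1)-6 = -7 → [1, -1, -7, 0, 8, 3]
j=3: nums[3] = (-7)-0 = -7 → [1, -1, -7, -7, 8, 3]
j=4: nums[4] = (-7)-8 = -15 → [1, -1, -7, -7, -15, 3]
j=5: nums[5] = (-15)-3 = -18 → [1, -1, -7, -7, -15, -18]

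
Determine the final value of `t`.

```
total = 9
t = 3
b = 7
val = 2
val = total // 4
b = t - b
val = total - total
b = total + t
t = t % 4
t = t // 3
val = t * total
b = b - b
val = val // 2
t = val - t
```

val = 9//4 = 2
b = 3-7 = -4
val = 9-9 = 0
b = 9+3 = 12
t = 3%4 = 3
t = 3//3 = 1
val = 1*9 = 9
b = 12-12 = 0
val = 9//2 = 4
t = 4-1 = 3

3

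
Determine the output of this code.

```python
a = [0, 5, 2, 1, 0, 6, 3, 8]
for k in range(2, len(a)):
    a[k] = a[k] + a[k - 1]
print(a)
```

[0, 5, 7, 8, 8, 14, 17, 25]

k=2: a[2] = 2+5 = 7 → [0, 5, 7, 1, 0, 6, 3, 8]
k=3: a[3] = 1+7 = 8 → [0, 5, 7, 8, 0, 6, 3, 8]
k=4: a[4] = 0+8 = 8 → [0, 5, 7, 8, 8, 6, 3, 8]
k=5: a[5] = 6+8 = 14 → [0, 5, 7, 8, 8, 14, 3, 8]
k=6: a[6] = 3+14 = 17 → [0, 5, 7, 8, 8, 14, 17, 8]
k=7: a[7] = 8+17 = 25 → [0, 5, 7, 8, 8, 14, 17, 25]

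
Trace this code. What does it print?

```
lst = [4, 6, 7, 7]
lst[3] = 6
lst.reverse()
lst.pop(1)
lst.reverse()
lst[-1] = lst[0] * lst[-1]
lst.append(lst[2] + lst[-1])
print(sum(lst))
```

82

lst[3] = 6 → [4, 6, 7, 6]
reverse → [6, 7, 6, 4]
pop(1) removes 7 → [6, 6, 4]
reverse → [4, 6, 6]
lst[-1] = lst[0]*lst[-1] = 4*6 = 24 → [4, 6, 24]
append lst[2]+lst[-1] = 24+24 = 48 → [4, 6, 24, 48]
sum = 82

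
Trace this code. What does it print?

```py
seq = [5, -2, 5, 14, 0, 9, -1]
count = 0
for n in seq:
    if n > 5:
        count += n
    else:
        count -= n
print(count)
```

16

n=5: not >5, count = 0-5 = -5
n=-2: not >5, count = (-5)-(-2) = -3
n=5: not >5, count = (-3)-5 = -8
n=14: >5, count = (-8)+14 = 6
n=0: not >5, count = 6-0 = 6
n=9: >5, count = 6+9 = 15
n=-1: not >5, count = 15-(-1) = 16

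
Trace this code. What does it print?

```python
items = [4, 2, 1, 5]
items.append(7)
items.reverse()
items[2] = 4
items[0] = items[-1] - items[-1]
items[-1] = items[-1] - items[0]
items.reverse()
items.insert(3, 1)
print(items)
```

[4, 2, 4, 1, 5, 0]

append 7 → [4, 2, 1, 5, 7]
reverse → [7, 5, 1, 2, 4]
items[2] = 4 → [7, 5, 4, 2, 4]
items[0] = items[-1]-items[-1] = 4-4 = 0 → [0, 5, 4, 2, 4]
items[-1] = items[-1]-items[0] = 4-0 = 4 → [0, 5, 4, 2, 4]
reverse → [4, 2, 4, 5, 0]
insert 1 at 3 → [4, 2, 4, 1, 5, 0]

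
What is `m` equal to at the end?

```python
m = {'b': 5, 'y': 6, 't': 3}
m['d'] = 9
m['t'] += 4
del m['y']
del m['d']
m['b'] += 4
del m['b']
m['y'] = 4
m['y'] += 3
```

{'t': 7, 'y': 7}

m['d'] = 9 → {'b': 5, 'y': 6, 't': 3, 'd': 9}
m['t'] = 3+4 = 7 → {'b': 5, 'y': 6, 't': 7, 'd': 9}
del 'y' → {'b': 5, 't': 7, 'd': 9}
del 'd' → {'b': 5, 't': 7}
m['b'] = 5+4 = 9 → {'b': 9, 't': 7}
del 'b' → {'t': 7}
m['y'] = 4 → {'t': 7, 'y': 4}
m['y'] = 4+3 = 7 → {'t': 7, 'y': 7}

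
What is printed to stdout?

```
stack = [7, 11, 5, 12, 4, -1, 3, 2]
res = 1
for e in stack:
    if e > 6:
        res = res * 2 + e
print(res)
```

e=7: >6, res = 1*2+7 = 9
e=11: >6, res = 9*2+11 = 29
e=5: not >6
e=12: >6, res = 29*2+12 = 70
e=4: not >6
e=-1: not >6
e=3: not >6
e=2: not >6

70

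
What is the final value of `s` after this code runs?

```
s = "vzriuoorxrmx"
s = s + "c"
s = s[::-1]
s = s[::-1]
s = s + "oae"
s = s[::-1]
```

+ 'c' → 'vzriuoorxrmxc'
reverse → 'cxmrxroouirzv'
reverse → 'vzriuoorxrmxc'
+ 'oae' → 'vzriuoorxrmxcoae'
reverse → 'eaocxmrxroouirzv'

'eaocxmrxroouirzv'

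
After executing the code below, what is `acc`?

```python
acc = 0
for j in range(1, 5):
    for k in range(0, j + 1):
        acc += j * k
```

65

j=1,k=0: acc = 0+0 = 0
j=1,k=1: acc = 0+1 = 1
j=2,k=0: acc = 1+0 = 1
j=2,k=1: acc = 1+2 = 3
j=2,k=2: acc = 3+4 = 7
j=3,k=0: acc = 7+0 = 7
j=3,k=1: acc = 7+3 = 10
j=3,k=2: acc = 10+6 = 16
j=3,k=3: acc = 16+9 = 25
j=4,k=0: acc = 25+0 = 25
j=4,k=1: acc = 25+4 = 29
j=4,k=2: acc = 29+8 = 37
j=4,k=3: acc = 37+12 = 49
j=4,k=4: acc = 49+16 = 65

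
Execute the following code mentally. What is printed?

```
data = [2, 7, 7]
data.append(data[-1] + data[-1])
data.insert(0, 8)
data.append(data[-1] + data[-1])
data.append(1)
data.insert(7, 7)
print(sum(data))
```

74

append data[-1]+data[-1] = 7+7 = 14 → [2, 7, 7, 14]
insert 8 at 0 → [8, 2, 7, 7, 14]
append data[-1]+data[-1] = 14+14 = 28 → [8, 2, 7, 7, 14, 28]
append 1 → [8, 2, 7, 7, 14, 28, 1]
insert 7 at 7 → [8, 2, 7, 7, 14, 28, 1, 7]
sum = 74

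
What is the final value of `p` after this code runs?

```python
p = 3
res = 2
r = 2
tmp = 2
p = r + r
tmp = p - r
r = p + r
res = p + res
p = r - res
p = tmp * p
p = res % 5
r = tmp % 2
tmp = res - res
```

p = 2+2 = 4
tmp = 4-2 = 2
r = 4+2 = 6
res = 4+2 = 6
p = 6-6 = 0
p = 2*0 = 0
p = 6%5 = 1
r = 2%2 = 0
tmp = 6-6 = 0

1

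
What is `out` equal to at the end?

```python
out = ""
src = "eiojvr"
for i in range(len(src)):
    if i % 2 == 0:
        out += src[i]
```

i=0: add 'e' → 'e'
i=1: skip
i=2: add 'o' → 'eo'
i=3: skip
i=4: add 'v' → 'eov'
i=5: skip

'eov'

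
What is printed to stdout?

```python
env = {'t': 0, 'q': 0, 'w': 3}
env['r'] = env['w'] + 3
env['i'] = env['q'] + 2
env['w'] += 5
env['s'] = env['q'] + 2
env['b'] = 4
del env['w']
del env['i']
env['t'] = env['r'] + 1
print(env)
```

{'t': 7, 'q': 0, 'r': 6, 's': 2, 'b': 4}

env['r'] = env['w']+3 = 6 → {'t': 0, 'q': 0, 'w': 3, 'r': 6}
env['i'] = env['q']+2 = 2 → {'t': 0, 'q': 0, 'w': 3, 'r': 6, 'i': 2}
env['w'] = 3+5 = 8 → {'t': 0, 'q': 0, 'w': 8, 'r': 6, 'i': 2}
env['s'] = env['q']+2 = 2 → {'t': 0, 'q': 0, 'w': 8, 'r': 6, 'i': 2, 's': 2}
env['b'] = 4 → {'t': 0, 'q': 0, 'w': 8, 'r': 6, 'i': 2, 's': 2, 'b': 4}
del 'w' → {'t': 0, 'q': 0, 'r': 6, 'i': 2, 's': 2, 'b': 4}
del 'i' → {'t': 0, 'q': 0, 'r': 6, 's': 2, 'b': 4}
env['t'] = env['r']+1 = 7 → {'t': 7, 'q': 0, 'r': 6, 's': 2, 'b': 4}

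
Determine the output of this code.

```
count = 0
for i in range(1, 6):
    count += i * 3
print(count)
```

45

i=1: count = 0+1*3 = 3
i=2: count = 3+2*3 = 9
i=3: count = 9+3*3 = 18
i=4: count = 18+4*3 = 30
i=5: count = 30+5*3 = 45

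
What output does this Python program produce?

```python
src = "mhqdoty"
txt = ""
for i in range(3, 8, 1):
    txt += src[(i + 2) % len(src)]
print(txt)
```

tymhq

i=3: add src[5]='t' → 't'
i=4: add src[6]='y' → 'ty'
i=5: add src[0]='m' → 'tym'
i=6: add src[1]='h' → 'tymh'
i=7: add src[2]='q' → 'tymhq'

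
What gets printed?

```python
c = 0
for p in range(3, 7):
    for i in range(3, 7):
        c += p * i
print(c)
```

p=3,i=3: c = 0+9 = 9
p=3,i=4: c = 9+12 = 21
p=3,i=5: c = 21+15 = 36
p=3,i=6: c = 36+18 = 54
p=4,i=3: c = 54+12 = 66
p=4,i=4: c = 66+16 = 82
p=4,i=5: c = 82+20 = 102
p=4,i=6: c = 102+24 = 126
p=5,i=3: c = 126+15 = 141
p=5,i=4: c = 141+20 = 161
p=5,i=5: c = 161+25 = 186
p=5,i=6: c = 186+30 = 216
p=6,i=3: c = 216+18 = 234
p=6,i=4: c = 234+24 = 258
p=6,i=5: c = 258+30 = 288
p=6,i=6: c = 288+36 = 324

324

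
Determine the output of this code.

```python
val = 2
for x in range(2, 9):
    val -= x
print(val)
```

-33

x=2: val = 2-2 = 0
x=3: val = 0-3 = -3
x=4: val = (-3)-4 = -7
x=5: val = (-7)-5 = -12
x=6: val = (-12)-6 = -18
x=7: val = (-18)-7 = -25
x=8: val = (-25)-8 = -33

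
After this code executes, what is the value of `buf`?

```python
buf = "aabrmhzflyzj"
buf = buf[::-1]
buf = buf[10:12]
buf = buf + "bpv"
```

reverse → 'jzylfzhmrbaa'
slice [10:12] → 'aa'
+ 'bpv' → 'aabpv'

'aabpv'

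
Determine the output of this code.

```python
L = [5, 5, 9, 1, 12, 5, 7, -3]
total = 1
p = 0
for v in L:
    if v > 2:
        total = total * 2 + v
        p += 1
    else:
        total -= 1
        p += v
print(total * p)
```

1728

v=5: >2, total = 1*2+5 = 7; p=1
v=5: >2, total = 7*2+5 = 19; p=2
v=9: >2, total = 19*2+9 = 47; p=3
v=1: not >2, total = 47-1 = 46; p=4
v=12: >2, total = 46*2+12 = 104; p=5
v=5: >2, total = 104*2+5 = 213; p=6
v=7: >2, total = 213*2+7 = 433; p=7
v=-3: not >2, total = 433-1 = 432; p=4
total*p = 432*4 = 1728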